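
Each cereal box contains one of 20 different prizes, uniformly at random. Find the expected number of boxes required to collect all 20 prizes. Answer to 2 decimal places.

71.95

After i distinct types are collected, each trial gives a new one with probability (20−i)/20, so the expected wait for the next new type is 20/(20−i).
E = 20/20 + 20/19 + 20/18 + 20/17 + 20/16 + 20/15 + 20/14 + 20/13 + 20/12 + 20/11 + 20/10 + 20/9 + 20/8 + 20/7 + 20/6 + 20/5 + 20/4 + 20/3 + 20/2 + 20/1 = 279175675/3879876 ≈ 71.95.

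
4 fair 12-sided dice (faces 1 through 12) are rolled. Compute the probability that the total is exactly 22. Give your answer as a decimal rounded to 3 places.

0.048

There are 12^4 = 20736 equally likely outcomes.
The number of ordered 4-tuples from {1,…,12} summing to 22 is 994.
P(sum = 22) = 994/20736 = 497/10368 ≈ 0.048.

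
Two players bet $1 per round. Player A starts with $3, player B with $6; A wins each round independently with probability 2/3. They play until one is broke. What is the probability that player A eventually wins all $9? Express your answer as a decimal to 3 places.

Let r = q/p = (1/3)/(2/3) = 1/2. The recurrence P(i) = p·P(i+1) + q·P(i−1) with P(0)=0, P(9)=1 gives P(i) = (1 − r^i)/(1 − r^9).
P(3) = (1 − (1/2)^3) / (1 − (1/2)^9) = 64/73 ≈ 0.877.

0.877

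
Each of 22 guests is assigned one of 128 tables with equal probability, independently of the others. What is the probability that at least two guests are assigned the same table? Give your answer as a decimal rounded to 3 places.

0.853

It's easier to compute the probability that all 22 are distinct.
P(all distinct) = 128/128 · 127/128 · ··· · 107/128 ≈ 0.147.
So the probability of at least one match is 1 − 0.147 = 0.853.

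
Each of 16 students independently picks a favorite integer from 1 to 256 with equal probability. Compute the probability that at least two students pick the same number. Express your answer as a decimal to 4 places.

0.3803

It's easier to compute the probability that all 16 are distinct.
P(all distinct) = 256/256 · 255/256 · ··· · 241/256 ≈ 0.6197.
So the probability of at least one match is 1 − 0.6197 = 0.3803.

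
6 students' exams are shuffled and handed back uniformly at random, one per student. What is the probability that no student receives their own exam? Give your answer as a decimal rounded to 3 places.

0.368

This is the derangement probability: permutations of 6 with no fixed point.
D(6) = 6! · (1 − 1/1! + 1/2! − ··· + (−1)^6/6!) = 265.
P = 265/720 = 53/144 ≈ 0.368.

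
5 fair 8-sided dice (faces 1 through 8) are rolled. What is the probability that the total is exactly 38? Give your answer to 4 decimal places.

0.0005

There are 8^5 = 32768 equally likely outcomes.
The number of ordered 5-tuples from {1,…,8} summing to 38 is 15.
P(sum = 38) = 15/32768 ≈ 0.0005.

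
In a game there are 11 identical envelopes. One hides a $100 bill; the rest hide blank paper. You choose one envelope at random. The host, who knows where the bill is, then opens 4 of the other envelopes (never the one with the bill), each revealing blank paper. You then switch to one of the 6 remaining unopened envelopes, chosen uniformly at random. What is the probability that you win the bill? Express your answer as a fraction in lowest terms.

Your original envelope holds the bill with probability 1/11, so the other 10 collectively hold it with probability 10/11.
The host can always find 4 empty envelopes to open, so the reveals don't change that 10/11; it is now spread over the 6 remaining unopened envelopes.
P(win by switching) = (10/11) · (1/6) = 5/33.

5/33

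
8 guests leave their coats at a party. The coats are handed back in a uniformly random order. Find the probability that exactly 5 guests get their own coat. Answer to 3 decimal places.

0.003

Choose which 5 of the 8 are fixed: C(8,5) = 56 ways.
The remaining 3 must have no fixed point: D(3) = 2.
P = 56·2/40320 = 1/360 ≈ 0.003.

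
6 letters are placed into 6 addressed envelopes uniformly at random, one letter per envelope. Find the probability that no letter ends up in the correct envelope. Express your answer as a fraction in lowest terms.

This is the derangement probability: permutations of 6 with no fixed point.
D(6) = 6! · (1 − 1/1! + 1/2! − ··· + (−1)^6/6!) = 265.
P = 265/720 = 53/144.

53/144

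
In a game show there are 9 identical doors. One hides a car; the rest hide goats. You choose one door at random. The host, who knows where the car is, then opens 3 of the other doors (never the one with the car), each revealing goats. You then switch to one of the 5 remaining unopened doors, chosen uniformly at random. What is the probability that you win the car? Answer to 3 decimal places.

Your original door holds the car with probability 1/9, so the other 8 collectively hold it with probability 8/9.
The host can always find 3 empty doors to open, so the reveals don't change that 8/9; it is now spread over the 5 remaining unopened doors.
P(win by switching) = (8/9) · (1/5) = 8/45 ≈ 0.178.

0.178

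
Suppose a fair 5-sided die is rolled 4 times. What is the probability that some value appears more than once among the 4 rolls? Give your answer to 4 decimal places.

0.8080

P(all 4 different) = 5/5 · 4/5 · ··· · 2/5 ≈ 0.1920.
P(at least two equal) = 1 − 0.1920 = 0.8080.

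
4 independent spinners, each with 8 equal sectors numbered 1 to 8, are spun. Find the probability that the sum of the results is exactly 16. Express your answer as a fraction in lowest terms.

There are 8^4 = 4096 equally likely outcomes.
The number of ordered 4-tuples from {1,…,8} summing to 16 is 315.
P(sum = 16) = 315/4096.

315/4096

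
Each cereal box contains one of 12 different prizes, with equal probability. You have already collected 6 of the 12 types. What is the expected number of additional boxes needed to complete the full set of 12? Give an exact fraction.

Starting from 6 distinct types, each trial gives a new one with probability (12−i)/12 when i types are held, so the wait for the next new type is 12/(12−i).
E = 12/6 + 12/5 + 12/4 + 12/3 + 12/2 + 12/1 = 147/5.

147/5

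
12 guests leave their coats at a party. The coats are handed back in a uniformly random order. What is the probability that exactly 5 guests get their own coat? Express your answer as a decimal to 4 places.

Choose which 5 of the 12 are fixed: C(12,5) = 792 ways.
The remaining 7 must have no fixed point: D(7) = 1854.
P = 792·1854/479001600 = 103/33600 ≈ 0.0031.

0.0031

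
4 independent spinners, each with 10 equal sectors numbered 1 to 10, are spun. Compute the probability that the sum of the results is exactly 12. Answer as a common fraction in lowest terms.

33/2000

There are 10^4 = 10000 equally likely outcomes.
The number of ordered 4-tuples from {1,…,10} summing to 12 is 165.
P(sum = 12) = 165/10000 = 33/2000.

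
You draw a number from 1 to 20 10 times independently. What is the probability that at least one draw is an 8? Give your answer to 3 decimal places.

0.401

P(no draw is an 8) = (19/20)^10 ≈ 0.599.
P(at least one) = 1 − 0.599 = 0.401.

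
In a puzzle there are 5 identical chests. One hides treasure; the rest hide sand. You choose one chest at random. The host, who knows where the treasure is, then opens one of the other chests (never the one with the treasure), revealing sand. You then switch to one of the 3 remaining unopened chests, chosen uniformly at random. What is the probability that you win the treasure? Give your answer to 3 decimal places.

0.267

Your original chest holds the treasure with probability 1/5, so the other 4 collectively hold it with probability 4/5.
The host can always find an empty chest to open, so this doesn't change that 4/5; it is now spread over the 3 remaining unopened chests.
P(win by switching) = (4/5) · (1/3) = 4/15 ≈ 0.267.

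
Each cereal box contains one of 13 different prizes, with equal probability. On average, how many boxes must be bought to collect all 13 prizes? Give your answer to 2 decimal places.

After i distinct types are collected, each trial gives a new one with probability (13−i)/13, so the expected wait for the next new type is 13/(13−i).
E = 13/13 + 13/12 + 13/11 + 13/10 + 13/9 + 13/8 + 13/7 + 13/6 + 13/5 + 13/4 + 13/3 + 13/2 + 13/1 = 1145993/27720 ≈ 41.34.

41.34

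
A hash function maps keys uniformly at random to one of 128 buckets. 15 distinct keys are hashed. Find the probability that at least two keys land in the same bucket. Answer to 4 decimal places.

It's easier to compute the probability that all 15 are distinct.
P(all distinct) = 128/128 · 127/128 · ··· · 114/128 ≈ 0.4261.
So the probability of at least one match is 1 − 0.4261 = 0.5739.

0.5739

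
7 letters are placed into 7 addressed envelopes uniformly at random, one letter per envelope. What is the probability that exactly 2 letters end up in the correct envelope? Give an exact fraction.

11/60

Choose which 2 of the 7 are fixed: C(7,2) = 21 ways.
The remaining 5 must have no fixed point: D(5) = 44.
P = 21·44/5040 = 11/60.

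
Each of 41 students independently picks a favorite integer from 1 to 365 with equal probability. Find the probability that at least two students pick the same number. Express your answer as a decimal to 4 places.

0.9032

It's easier to compute the probability that all 41 are distinct.
P(all distinct) = 365/365 · 364/365 · ··· · 325/365 ≈ 0.0968.
So the probability of at least one match is 1 − 0.0968 = 0.9032.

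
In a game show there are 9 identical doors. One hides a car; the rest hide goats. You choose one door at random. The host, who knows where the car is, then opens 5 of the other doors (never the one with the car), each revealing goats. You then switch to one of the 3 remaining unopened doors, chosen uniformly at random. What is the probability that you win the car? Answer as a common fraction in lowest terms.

8/27

Your original door holds the car with probability 1/9, so the other 8 collectively hold it with probability 8/9.
The host can always find 5 empty doors to open, so the reveals don't change that 8/9; it is now spread over the 3 remaining unopened doors.
P(win by switching) = (8/9) · (1/3) = 8/27.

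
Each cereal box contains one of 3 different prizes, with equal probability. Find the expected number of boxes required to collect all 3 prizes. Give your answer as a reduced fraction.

After i distinct types are collected, each trial gives a new one with probability (3−i)/3, so the expected wait for the next new type is 3/(3−i).
E = 3/3 + 3/2 + 3/1 = 11/2.

11/2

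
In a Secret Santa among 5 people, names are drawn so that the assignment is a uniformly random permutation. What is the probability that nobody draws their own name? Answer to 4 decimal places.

This is the derangement probability: permutations of 5 with no fixed point.
D(5) = 5! · (1 − 1/1! + 1/2! − ··· + (−1)^5/5!) = 44.
P = 44/120 = 11/30 ≈ 0.3667.

0.3667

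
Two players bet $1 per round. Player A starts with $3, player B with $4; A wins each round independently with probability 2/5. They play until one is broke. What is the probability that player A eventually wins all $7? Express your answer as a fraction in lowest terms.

304/2059

Let r = q/p = (3/5)/(2/5) = 3/2. The recurrence P(i) = p·P(i+1) + q·P(i−1) with P(0)=0, P(7)=1 gives P(i) = (1 − r^i)/(1 − r^7).
P(3) = (1 − (3/2)^3) / (1 − (3/2)^7) = 304/2059.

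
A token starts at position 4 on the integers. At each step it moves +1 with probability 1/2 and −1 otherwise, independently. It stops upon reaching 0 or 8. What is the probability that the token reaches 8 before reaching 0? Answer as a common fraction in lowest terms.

With a fair step, P(i) = ½P(i−1) + ½P(i+1) with P(0)=0, P(8)=1 has the linear solution P(i) = i/8.
P(4) = 4/8 = 1/2.

1/2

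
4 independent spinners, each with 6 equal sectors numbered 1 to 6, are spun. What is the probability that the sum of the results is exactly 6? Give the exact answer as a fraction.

There are 6^4 = 1296 equally likely outcomes.
The number of ordered 4-tuples from {1,…,6} summing to 6 is 10.
P(sum = 6) = 10/1296 = 5/648.

5/648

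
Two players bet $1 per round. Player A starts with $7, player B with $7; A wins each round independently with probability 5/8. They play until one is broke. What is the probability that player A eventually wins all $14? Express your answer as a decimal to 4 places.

Let r = q/p = (3/8)/(5/8) = 3/5. The recurrence P(i) = p·P(i+1) + q·P(i−1) with P(0)=0, P(14)=1 gives P(i) = (1 − r^i)/(1 − r^14).
P(7) = (1 − (3/5)^7) / (1 − (3/5)^14) = 78125/80312 ≈ 0.9728.

0.9728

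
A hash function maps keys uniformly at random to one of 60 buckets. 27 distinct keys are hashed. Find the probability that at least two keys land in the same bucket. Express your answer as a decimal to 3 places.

0.999

It's easier to compute the probability that all 27 are distinct.
P(all distinct) = 60/60 · 59/60 · ··· · 34/60 ≈ 0.001.
So the probability of at least one match is 1 − 0.001 = 0.999.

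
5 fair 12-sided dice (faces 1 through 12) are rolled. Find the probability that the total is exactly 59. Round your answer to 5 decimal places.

There are 12^5 = 248832 equally likely outcomes.
The number of ordered 5-tuples from {1,…,12} summing to 59 is 5.
P(sum = 59) = 5/248832 ≈ 0.00002.

0.00002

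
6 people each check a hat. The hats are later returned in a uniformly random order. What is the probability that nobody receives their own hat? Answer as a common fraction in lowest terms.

53/144

This is the derangement probability: permutations of 6 with no fixed point.
D(6) = 6! · (1 − 1/1! + 1/2! − ··· + (−1)^6/6!) = 265.
P = 265/720 = 53/144.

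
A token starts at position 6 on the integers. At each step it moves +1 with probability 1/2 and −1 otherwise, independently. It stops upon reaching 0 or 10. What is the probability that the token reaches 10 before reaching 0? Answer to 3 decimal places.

With a fair step, P(i) = ½P(i−1) + ½P(i+1) with P(0)=0, P(10)=1 has the linear solution P(i) = i/10.
P(6) = 6/10 = 3/5 ≈ 0.600.

0.600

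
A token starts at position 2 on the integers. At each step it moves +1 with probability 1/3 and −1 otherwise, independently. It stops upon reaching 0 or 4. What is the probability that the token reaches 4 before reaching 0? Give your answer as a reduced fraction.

Let r = q/p = (2/3)/(1/3) = 2. The recurrence P(i) = p·P(i+1) + q·P(i−1) with P(0)=0, P(4)=1 gives P(i) = (1 − r^i)/(1 − r^4).
P(2) = (1 − (2)^2) / (1 − (2)^4) = 1/5.

1/5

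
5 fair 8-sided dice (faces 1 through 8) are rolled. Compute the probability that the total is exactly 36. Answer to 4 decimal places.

0.0021

There are 8^5 = 32768 equally likely outcomes.
The number of ordered 5-tuples from {1,…,8} summing to 36 is 70.
P(sum = 36) = 70/32768 = 35/16384 ≈ 0.0021.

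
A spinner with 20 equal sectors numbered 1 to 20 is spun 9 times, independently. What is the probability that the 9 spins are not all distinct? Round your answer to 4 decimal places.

0.8810

P(all 9 different) = 20/20 · 19/20 · ··· · 12/20 ≈ 0.1190.
P(at least two equal) = 1 − 0.1190 = 0.8810.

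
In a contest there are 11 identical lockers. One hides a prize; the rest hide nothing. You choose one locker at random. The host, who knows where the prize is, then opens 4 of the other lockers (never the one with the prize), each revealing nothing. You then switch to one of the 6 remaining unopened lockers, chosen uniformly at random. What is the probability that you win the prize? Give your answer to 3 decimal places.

0.152

Your original locker holds the prize with probability 1/11, so the other 10 collectively hold it with probability 10/11.
The host can always find 4 empty lockers to open, so the reveals don't change that 10/11; it is now spread over the 6 remaining unopened lockers.
P(win by switching) = (10/11) · (1/6) = 5/33 ≈ 0.152.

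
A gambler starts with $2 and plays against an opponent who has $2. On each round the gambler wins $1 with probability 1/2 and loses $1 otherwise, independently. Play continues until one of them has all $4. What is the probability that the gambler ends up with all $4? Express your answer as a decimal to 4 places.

With a fair step, P(i) = ½P(i−1) + ½P(i+1) with P(0)=0, P(4)=1 has the linear solution P(i) = i/4.
P(2) = 2/4 = 1/2 ≈ 0.5000.

0.5000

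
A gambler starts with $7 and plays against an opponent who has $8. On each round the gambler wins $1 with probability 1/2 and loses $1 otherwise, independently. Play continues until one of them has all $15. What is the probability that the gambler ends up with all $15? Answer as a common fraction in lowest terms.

With a fair step, P(i) = ½P(i−1) + ½P(i+1) with P(0)=0, P(15)=1 has the linear solution P(i) = i/15.
P(7) = 7/15.

7/15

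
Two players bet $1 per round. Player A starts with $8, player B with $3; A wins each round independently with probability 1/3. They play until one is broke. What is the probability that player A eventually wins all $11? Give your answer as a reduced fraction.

255/2047

Let r = q/p = (2/3)/(1/3) = 2. The recurrence P(i) = p·P(i+1) + q·P(i−1) with P(0)=0, P(11)=1 gives P(i) = (1 − r^i)/(1 − r^11).
P(8) = (1 − (2)^8) / (1 − (2)^11) = 255/2047.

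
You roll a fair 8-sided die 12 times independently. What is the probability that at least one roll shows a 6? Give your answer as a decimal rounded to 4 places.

P(no roll shows a 6) = (7/8)^12 ≈ 0.2014.
P(at least one) = 1 − 0.2014 = 0.7986.

0.7986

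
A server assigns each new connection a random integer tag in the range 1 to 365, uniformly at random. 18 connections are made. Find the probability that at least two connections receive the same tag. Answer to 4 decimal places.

0.3469

It's easier to compute the probability that all 18 are distinct.
P(all distinct) = 365/365 · 364/365 · ··· · 348/365 ≈ 0.6531.
So the probability of at least one match is 1 − 0.6531 = 0.3469.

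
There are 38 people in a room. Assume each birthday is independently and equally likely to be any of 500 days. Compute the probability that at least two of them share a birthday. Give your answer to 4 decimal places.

0.7637

It's easier to compute the probability that all 38 are distinct.
P(all distinct) = 500/500 · 499/500 · ··· · 463/500 ≈ 0.2363.
So the probability of at least one match is 1 − 0.2363 = 0.7637.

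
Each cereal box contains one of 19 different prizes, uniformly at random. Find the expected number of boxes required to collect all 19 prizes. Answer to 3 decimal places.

After i distinct types are collected, each trial gives a new one with probability (19−i)/19, so the expected wait for the next new type is 19/(19−i).
E = 19/19 + 19/18 + 19/17 + 19/16 + 19/15 + 19/14 + 19/13 + 19/12 + 19/11 + 19/10 + 19/9 + 19/8 + 19/7 + 19/6 + 19/5 + 19/4 + 19/3 + 19/2 + 19/1 = 275295799/4084080 ≈ 67.407.

67.407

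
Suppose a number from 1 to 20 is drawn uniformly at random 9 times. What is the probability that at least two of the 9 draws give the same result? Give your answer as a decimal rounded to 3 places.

P(all 9 different) = 20/20 · 19/20 · ··· · 12/20 ≈ 0.119.
P(at least two equal) = 1 − 0.119 = 0.881.

0.881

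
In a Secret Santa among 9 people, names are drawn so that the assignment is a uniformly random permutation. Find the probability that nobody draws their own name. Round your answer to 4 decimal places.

This is the derangement probability: permutations of 9 with no fixed point.
D(9) = 9! · (1 − 1/1! + 1/2! − ··· + (−1)^9/9!) = 133496.
P = 133496/362880 = 16687/45360 ≈ 0.3679.

0.3679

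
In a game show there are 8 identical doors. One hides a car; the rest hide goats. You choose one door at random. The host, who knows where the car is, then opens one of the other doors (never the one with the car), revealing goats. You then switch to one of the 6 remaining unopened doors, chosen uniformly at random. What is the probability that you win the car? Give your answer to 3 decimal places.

Your original door holds the car with probability 1/8, so the other 7 collectively hold it with probability 7/8.
The host can always find an empty door to open, so this doesn't change that 7/8; it is now spread over the 6 remaining unopened doors.
P(win by switching) = (7/8) · (1/6) = 7/48 ≈ 0.146.

0.146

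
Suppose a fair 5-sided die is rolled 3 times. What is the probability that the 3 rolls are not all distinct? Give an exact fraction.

P(all 3 different) = 5/5 · 4/5 · ··· · 3/5 = 12/25.
P(at least two equal) = 1 − 12/25 = 13/25.

13/25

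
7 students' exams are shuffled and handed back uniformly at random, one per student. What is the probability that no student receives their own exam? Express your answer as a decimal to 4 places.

This is the derangement probability: permutations of 7 with no fixed point.
D(7) = 7! · (1 − 1/1! + 1/2! − ··· + (−1)^7/7!) = 1854.
P = 1854/5040 = 103/280 ≈ 0.3679.

0.3679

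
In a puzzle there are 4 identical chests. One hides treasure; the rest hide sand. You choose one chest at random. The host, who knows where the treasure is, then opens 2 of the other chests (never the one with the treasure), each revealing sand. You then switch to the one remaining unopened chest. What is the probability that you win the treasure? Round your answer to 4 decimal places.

0.7500

Your original chest holds the treasure with probability 1/4, so the other 3 collectively hold it with probability 3/4.
The host can always find 2 empty chests to open, so the reveals don't change that 3/4; it is now spread over the 1 remaining unopened chest.
P(win by switching) = (3/4) · (1/1) = 3/4 ≈ 0.7500.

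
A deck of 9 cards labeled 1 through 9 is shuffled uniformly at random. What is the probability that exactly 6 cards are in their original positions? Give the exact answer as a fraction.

Choose which 6 of the 9 are fixed: C(9,6) = 84 ways.
The remaining 3 must have no fixed point: D(3) = 2.
P = 84·2/362880 = 1/2160.

1/2160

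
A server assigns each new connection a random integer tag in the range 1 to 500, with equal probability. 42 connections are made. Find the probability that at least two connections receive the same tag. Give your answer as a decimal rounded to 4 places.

It's easier to compute the probability that all 42 are distinct.
P(all distinct) = 500/500 · 499/500 · ··· · 459/500 ≈ 0.1700.
So the probability of at least one match is 1 − 0.1700 = 0.8300.

0.8300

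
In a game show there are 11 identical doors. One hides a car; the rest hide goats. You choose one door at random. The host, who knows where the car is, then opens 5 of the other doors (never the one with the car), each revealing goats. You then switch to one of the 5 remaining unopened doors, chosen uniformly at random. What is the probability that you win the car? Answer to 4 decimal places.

0.1818

Your original door holds the car with probability 1/11, so the other 10 collectively hold it with probability 10/11.
The host can always find 5 empty doors to open, so the reveals don't change that 10/11; it is now spread over the 5 remaining unopened doors.
P(win by switching) = (10/11) · (1/5) = 2/11 ≈ 0.1818.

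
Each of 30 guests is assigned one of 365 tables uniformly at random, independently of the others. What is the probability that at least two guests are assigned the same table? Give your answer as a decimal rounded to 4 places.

0.7063

It's easier to compute the probability that all 30 are distinct.
P(all distinct) = 365/365 · 364/365 · ··· · 336/365 ≈ 0.2937.
So the probability of at least one match is 1 − 0.2937 = 0.7063.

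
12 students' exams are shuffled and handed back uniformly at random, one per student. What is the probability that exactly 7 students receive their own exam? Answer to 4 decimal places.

0.0001

Choose which 7 of the 12 are fixed: C(12,7) = 792 ways.
The remaining 5 must have no fixed point: D(5) = 44.
P = 792·44/479001600 = 11/151200 ≈ 0.0001.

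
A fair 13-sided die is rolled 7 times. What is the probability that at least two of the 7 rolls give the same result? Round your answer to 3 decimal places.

0.862

P(all 7 different) = 13/13 · 12/13 · ··· · 7/13 ≈ 0.138.
P(at least two equal) = 1 − 0.138 = 0.862.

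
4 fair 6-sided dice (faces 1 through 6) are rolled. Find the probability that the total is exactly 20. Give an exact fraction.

There are 6^4 = 1296 equally likely outcomes.
The number of ordered 4-tuples from {1,…,6} summing to 20 is 35.
P(sum = 20) = 35/1296.

35/1296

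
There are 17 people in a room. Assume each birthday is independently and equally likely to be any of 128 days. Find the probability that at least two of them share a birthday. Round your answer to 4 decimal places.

It's easier to compute the probability that all 17 are distinct.
P(all distinct) = 128/128 · 127/128 · ··· · 112/128 ≈ 0.3291.
So the probability of at least one match is 1 − 0.3291 = 0.6709.

0.6709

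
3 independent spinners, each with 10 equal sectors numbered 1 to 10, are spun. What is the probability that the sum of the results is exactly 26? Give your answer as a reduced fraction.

3/200

There are 10^3 = 1000 equally likely outcomes.
The number of ordered 3-tuples from {1,…,10} summing to 26 is 15.
P(sum = 26) = 15/1000 = 3/200.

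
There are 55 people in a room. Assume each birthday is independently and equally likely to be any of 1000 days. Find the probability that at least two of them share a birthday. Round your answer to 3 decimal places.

0.780

It's easier to compute the probability that all 55 are distinct.
P(all distinct) = 1000/1000 · 999/1000 · ··· · 946/1000 ≈ 0.220.
So the probability of at least one match is 1 − 0.220 = 0.780.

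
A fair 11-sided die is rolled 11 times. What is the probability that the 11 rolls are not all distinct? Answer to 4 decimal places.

P(all 11 different) = 11/11 · 10/11 · ··· · 1/11 ≈ 0.0001.
P(at least two equal) = 1 − 0.0001 = 0.9999.

0.9999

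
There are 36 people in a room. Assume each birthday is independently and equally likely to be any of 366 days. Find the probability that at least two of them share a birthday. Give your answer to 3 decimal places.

It's easier to compute the probability that all 36 are distinct.
P(all distinct) = 366/366 · 365/366 · ··· · 331/366 ≈ 0.169.
So the probability of at least one match is 1 − 0.169 = 0.831.

0.831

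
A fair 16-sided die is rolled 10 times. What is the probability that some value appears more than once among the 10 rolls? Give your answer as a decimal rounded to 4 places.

P(all 10 different) = 16/16 · 15/16 · ··· · 7/16 ≈ 0.0264.
P(at least two equal) = 1 − 0.0264 = 0.9736.

0.9736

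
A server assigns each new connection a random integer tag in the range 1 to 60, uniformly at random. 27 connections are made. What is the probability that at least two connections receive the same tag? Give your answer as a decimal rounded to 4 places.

0.9991

It's easier to compute the probability that all 27 are distinct.
P(all distinct) = 60/60 · 59/60 · ··· · 34/60 ≈ 0.0009.
So the probability of at least one match is 1 − 0.0009 = 0.9991.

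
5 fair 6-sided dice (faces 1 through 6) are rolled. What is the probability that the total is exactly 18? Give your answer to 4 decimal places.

0.1003

There are 6^5 = 7776 equally likely outcomes.
The number of ordered 5-tuples from {1,…,6} summing to 18 is 780.
P(sum = 18) = 780/7776 = 65/648 ≈ 0.1003.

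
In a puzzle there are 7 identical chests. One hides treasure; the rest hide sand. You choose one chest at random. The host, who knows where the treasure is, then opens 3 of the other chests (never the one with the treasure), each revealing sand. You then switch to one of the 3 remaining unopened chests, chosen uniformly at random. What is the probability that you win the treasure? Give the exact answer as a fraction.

Your original chest holds the treasure with probability 1/7, so the other 6 collectively hold it with probability 6/7.
The host can always find 3 empty chests to open, so the reveals don't change that 6/7; it is now spread over the 3 remaining unopened chests.
P(win by switching) = (6/7) · (1/3) = 2/7.

2/7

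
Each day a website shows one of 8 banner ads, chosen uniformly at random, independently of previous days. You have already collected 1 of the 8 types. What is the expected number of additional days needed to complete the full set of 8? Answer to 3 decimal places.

20.743

Starting from 1 distinct type, each trial gives a new one with probability (8−i)/8 when i types are held, so the wait for the next new type is 8/(8−i).
E = 8/7 + 8/6 + 8/5 + 8/4 + 8/3 + 8/2 + 8/1 = 726/35 ≈ 20.743.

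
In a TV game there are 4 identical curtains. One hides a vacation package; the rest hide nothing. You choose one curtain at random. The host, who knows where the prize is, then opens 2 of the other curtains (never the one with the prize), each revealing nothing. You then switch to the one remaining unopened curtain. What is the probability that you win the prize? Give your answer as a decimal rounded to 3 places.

Your original curtain holds the prize with probability 1/4, so the other 3 collectively hold it with probability 3/4.
The host can always find 2 empty curtains to open, so the reveals don't change that 3/4; it is now spread over the 1 remaining unopened curtain.
P(win by switching) = (3/4) · (1/1) = 3/4 ≈ 0.750.

0.750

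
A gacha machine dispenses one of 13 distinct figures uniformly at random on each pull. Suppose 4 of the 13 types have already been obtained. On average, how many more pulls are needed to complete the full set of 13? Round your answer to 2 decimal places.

Starting from 4 distinct types, each trial gives a new one with probability (13−i)/13 when i types are held, so the wait for the next new type is 13/(13−i).
E = 13/9 + 13/8 + 13/7 + 13/6 + 13/5 + 13/4 + 13/3 + 13/2 + 13/1 = 92677/2520 ≈ 36.78.

36.78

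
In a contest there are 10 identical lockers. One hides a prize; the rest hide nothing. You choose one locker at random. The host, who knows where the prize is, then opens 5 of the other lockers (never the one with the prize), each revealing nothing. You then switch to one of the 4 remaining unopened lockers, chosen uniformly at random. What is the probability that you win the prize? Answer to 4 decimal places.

Your original locker holds the prize with probability 1/10, so the other 9 collectively hold it with probability 9/10.
The host can always find 5 empty lockers to open, so the reveals don't change that 9/10; it is now spread over the 4 remaining unopened lockers.
P(win by switching) = (9/10) · (1/4) = 9/40 ≈ 0.2250.

0.2250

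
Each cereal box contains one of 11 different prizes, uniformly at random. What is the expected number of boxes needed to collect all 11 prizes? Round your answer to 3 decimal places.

33.219

After i distinct types are collected, each trial gives a new one with probability (11−i)/11, so the expected wait for the next new type is 11/(11−i).
E = 11/11 + 11/10 + 11/9 + 11/8 + 11/7 + 11/6 + 11/5 + 11/4 + 11/3 + 11/2 + 11/1 = 83711/2520 ≈ 33.219.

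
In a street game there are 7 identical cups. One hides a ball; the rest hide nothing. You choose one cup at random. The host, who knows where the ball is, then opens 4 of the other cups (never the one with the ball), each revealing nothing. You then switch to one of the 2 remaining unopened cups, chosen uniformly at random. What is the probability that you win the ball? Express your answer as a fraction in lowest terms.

Your original cup holds the ball with probability 1/7, so the other 6 collectively hold it with probability 6/7.
The host can always find 4 empty cups to open, so the reveals don't change that 6/7; it is now spread over the 2 remaining unopened cups.
P(win by switching) = (6/7) · (1/2) = 3/7.

3/7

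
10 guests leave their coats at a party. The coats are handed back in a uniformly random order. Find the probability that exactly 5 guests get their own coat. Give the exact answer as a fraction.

Choose which 5 of the 10 are fixed: C(10,5) = 252 ways.
The remaining 5 must have no fixed point: D(5) = 44.
P = 252·44/3628800 = 11/3600.

11/3600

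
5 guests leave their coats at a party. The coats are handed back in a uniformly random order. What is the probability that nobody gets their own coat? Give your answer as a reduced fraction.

11/30

This is the derangement probability: permutations of 5 with no fixed point.
D(5) = 5! · (1 − 1/1! + 1/2! − ··· + (−1)^5/5!) = 44.
P = 44/120 = 11/30.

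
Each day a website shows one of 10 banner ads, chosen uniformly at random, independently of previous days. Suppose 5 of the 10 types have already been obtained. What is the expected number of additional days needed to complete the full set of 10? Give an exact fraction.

Starting from 5 distinct types, each trial gives a new one with probability (10−i)/10 when i types are held, so the wait for the next new type is 10/(10−i).
E = 10/5 + 10/4 + 10/3 + 10/2 + 10/1 = 137/6.

137/6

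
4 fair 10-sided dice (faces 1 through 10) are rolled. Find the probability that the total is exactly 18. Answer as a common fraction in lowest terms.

There are 10^4 = 10000 equally likely outcomes.
The number of ordered 4-tuples from {1,…,10} summing to 18 is 540.
P(sum = 18) = 540/10000 = 27/500.

27/500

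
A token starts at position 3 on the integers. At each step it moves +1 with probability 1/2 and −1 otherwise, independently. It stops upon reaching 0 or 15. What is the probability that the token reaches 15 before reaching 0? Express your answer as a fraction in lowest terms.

1/5

With a fair step, P(i) = ½P(i−1) + ½P(i+1) with P(0)=0, P(15)=1 has the linear solution P(i) = i/15.
P(3) = 3/15 = 1/5.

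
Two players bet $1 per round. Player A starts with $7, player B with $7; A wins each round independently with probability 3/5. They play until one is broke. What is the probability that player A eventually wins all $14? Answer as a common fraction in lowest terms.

Let r = q/p = (2/5)/(3/5) = 2/3. The recurrence P(i) = p·P(i+1) + q·P(i−1) with P(0)=0, P(14)=1 gives P(i) = (1 − r^i)/(1 − r^14).
P(7) = (1 − (2/3)^7) / (1 − (2/3)^14) = 2187/2315.

2187/2315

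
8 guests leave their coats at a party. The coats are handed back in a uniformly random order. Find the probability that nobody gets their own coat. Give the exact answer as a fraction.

This is the derangement probability: permutations of 8 with no fixed point.
D(8) = 8! · (1 − 1/1! + 1/2! − ··· + (−1)^8/8!) = 14833.
P = 14833/40320 = 2119/5760.

2119/5760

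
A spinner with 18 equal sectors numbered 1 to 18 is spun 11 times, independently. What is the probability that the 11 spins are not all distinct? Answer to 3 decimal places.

0.980

P(all 11 different) = 18/18 · 17/18 · ··· · 8/18 ≈ 0.020.
P(at least two equal) = 1 − 0.020 = 0.980.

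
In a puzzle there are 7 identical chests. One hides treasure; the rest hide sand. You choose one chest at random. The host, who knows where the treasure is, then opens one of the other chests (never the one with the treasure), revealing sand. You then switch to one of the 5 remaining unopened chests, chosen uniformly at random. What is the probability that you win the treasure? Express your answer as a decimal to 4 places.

0.1714

Your original chest holds the treasure with probability 1/7, so the other 6 collectively hold it with probability 6/7.
The host can always find an empty chest to open, so this doesn't change that 6/7; it is now spread over the 5 remaining unopened chests.
P(win by switching) = (6/7) · (1/5) = 6/35 ≈ 0.1714.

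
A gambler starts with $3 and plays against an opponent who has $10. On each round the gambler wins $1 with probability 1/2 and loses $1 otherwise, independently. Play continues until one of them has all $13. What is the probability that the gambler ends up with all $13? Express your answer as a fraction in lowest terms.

3/13

With a fair step, P(i) = ½P(i−1) + ½P(i+1) with P(0)=0, P(13)=1 has the linear solution P(i) = i/13.
P(3) = 3/13.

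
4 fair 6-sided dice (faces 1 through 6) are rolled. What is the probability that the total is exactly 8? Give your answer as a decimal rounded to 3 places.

There are 6^4 = 1296 equally likely outcomes.
The number of ordered 4-tuples from {1,…,6} summing to 8 is 35.
P(sum = 8) = 35/1296 ≈ 0.027.

0.027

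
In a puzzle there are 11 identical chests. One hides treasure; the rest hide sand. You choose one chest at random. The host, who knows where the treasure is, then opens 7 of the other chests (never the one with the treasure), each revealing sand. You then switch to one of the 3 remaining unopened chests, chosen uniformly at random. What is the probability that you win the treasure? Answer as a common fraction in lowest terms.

10/33

Your original chest holds the treasure with probability 1/11, so the other 10 collectively hold it with probability 10/11.
The host can always find 7 empty chests to open, so the reveals don't change that 10/11; it is now spread over the 3 remaining unopened chests.
P(win by switching) = (10/11) · (1/3) = 10/33.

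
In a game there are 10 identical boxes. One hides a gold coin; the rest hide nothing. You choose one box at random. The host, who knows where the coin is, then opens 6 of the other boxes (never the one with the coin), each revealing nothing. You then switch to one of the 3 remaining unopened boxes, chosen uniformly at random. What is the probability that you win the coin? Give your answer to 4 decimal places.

Your original box holds the coin with probability 1/10, so the other 9 collectively hold it with probability 9/10.
The host can always find 6 empty boxes to open, so the reveals don't change that 9/10; it is now spread over the 3 remaining unopened boxes.
P(win by switching) = (9/10) · (1/3) = 3/10 ≈ 0.3000.

0.3000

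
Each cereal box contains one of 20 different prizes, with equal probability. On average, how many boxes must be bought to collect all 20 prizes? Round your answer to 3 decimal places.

71.955

After i distinct types are collected, each trial gives a new one with probability (20−i)/20, so the expected wait for the next new type is 20/(20−i).
E = 20/20 + 20/19 + 20/18 + 20/17 + 20/16 + 20/15 + 20/14 + 20/13 + 20/12 + 20/11 + 20/10 + 20/9 + 20/8 + 20/7 + 20/6 + 20/5 + 20/4 + 20/3 + 20/2 + 20/1 = 279175675/3879876 ≈ 71.955.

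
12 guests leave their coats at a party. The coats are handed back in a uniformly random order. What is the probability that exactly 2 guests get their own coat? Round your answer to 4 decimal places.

0.1839

Choose which 2 of the 12 are fixed: C(12,2) = 66 ways.
The remaining 10 must have no fixed point: D(10) = 1334961.
P = 66·1334961/479001600 = 16481/89600 ≈ 0.1839.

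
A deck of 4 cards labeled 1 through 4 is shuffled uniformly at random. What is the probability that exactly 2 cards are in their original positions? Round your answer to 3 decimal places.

Choose which 2 of the 4 are fixed: C(4,2) = 6 ways.
The remaining 2 must have no fixed point: D(2) = 1.
P = 6·1/24 = 1/4 ≈ 0.250.

0.250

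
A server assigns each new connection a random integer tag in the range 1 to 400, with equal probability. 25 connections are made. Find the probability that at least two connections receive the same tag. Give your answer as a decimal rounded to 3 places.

It's easier to compute the probability that all 25 are distinct.
P(all distinct) = 400/400 · 399/400 · ··· · 376/400 ≈ 0.465.
So the probability of at least one match is 1 − 0.465 = 0.535.

0.535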